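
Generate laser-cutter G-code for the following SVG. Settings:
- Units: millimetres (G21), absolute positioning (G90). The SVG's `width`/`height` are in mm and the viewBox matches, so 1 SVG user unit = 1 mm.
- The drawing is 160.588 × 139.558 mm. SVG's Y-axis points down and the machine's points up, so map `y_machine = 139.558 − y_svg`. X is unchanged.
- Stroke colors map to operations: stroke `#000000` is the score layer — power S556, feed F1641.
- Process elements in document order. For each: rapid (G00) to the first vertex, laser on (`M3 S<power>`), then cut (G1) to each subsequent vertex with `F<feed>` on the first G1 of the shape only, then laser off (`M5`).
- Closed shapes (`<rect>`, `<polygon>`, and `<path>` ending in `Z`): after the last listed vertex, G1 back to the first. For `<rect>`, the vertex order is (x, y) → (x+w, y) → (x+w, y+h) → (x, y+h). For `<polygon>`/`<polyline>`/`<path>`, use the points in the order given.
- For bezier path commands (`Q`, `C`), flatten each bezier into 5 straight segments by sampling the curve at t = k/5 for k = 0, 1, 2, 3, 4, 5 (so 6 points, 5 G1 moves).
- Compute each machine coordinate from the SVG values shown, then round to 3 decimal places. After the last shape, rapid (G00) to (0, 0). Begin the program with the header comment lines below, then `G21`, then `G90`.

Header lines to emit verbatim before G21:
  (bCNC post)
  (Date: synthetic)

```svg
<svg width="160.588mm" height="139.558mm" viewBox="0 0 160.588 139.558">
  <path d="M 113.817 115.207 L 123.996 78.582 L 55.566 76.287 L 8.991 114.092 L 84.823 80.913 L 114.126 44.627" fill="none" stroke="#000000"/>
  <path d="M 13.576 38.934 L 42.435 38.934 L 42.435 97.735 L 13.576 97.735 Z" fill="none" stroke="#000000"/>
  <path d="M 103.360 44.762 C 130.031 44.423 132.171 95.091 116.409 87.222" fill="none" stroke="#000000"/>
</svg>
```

Since the viewBox matches the mm dimensions, user units are millimetres directly. The only transform is the Y-flip y_m = 139.558 − y_svg.

Shape 1 is a open polyline drawn with `<path>`. Its stroke #000000 means score at S556, F1641. After flipping Y the toolpath is (113.817,24.351) → (123.996,60.976) → (55.566,63.271) → (8.991,25.466) → (84.823,58.645) → (114.126,94.931).

Shape 2 is a rectangle drawn with `<path>`. Its stroke #000000 means score at S556, F1641. After flipping Y the toolpath is (13.576,100.624) → (42.435,100.624) → (42.435,41.823) → (13.576,41.823) → (13.576,100.624), returning to the start.

Shape 3 is a cubic bezier drawn with `<path>`. Its stroke #000000 means score at S556, F1641. After flipping Y the toolpath is (103.360,94.796) → (116.472,89.755) → (124.015,77.730) → (126.306,63.980) → (123.665,53.763) → (116.409,52.336).

(bCNC post)
(Date: synthetic)
G21
G90
G00 X113.817 Y24.351
M3 S556
G1 X123.996 Y60.976 F1641
G1 X55.566 Y63.271
G1 X8.991 Y25.466
G1 X84.823 Y58.645
G1 X114.126 Y94.931
M5
G00 X13.576 Y100.624
M3 S556
G1 X42.435 Y100.624 F1641
G1 X42.435 Y41.823
G1 X13.576 Y41.823
G1 X13.576 Y100.624
M5
G00 X103.360 Y94.796
M3 S556
G1 X116.472 Y89.755 F1641
G1 X124.015 Y77.730
G1 X126.306 Y63.980
G1 X123.665 Y53.763
G1 X116.409 Y52.336
M5
G00 X0.000 Y0.000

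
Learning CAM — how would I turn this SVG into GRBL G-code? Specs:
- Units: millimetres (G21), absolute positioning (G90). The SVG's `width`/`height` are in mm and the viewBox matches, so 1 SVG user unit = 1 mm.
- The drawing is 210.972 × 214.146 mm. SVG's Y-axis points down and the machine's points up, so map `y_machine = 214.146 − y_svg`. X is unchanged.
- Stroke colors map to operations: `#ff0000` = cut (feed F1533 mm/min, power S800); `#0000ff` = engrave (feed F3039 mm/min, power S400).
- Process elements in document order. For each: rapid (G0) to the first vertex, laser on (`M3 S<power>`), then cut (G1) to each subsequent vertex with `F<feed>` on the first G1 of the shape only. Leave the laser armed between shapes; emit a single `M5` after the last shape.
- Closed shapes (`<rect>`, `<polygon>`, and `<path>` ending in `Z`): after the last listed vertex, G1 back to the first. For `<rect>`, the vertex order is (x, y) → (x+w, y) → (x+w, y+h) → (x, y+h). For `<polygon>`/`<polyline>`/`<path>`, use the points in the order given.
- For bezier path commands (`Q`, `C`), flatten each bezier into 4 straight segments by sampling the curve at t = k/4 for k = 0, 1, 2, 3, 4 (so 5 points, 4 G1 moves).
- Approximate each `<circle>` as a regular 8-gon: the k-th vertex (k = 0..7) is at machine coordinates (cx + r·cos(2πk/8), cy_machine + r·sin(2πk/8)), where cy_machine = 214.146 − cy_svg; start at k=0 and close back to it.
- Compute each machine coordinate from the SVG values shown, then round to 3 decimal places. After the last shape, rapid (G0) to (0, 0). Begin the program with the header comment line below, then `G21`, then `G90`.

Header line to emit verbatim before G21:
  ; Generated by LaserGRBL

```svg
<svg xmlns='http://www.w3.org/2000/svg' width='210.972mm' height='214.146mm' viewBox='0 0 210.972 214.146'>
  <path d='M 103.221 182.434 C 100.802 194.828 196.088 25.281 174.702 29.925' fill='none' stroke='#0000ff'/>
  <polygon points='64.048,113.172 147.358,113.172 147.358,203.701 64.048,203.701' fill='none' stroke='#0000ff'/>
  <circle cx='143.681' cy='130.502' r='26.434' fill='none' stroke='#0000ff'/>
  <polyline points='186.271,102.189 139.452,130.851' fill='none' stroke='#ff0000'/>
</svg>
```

; Generated by LaserGRBL
G21
G90
G0 X103.221 Y31.712
M3 S400
G1 X116.377 Y50.966 F3039
G1 X146.074 Y105.060
G1 X172.215 Y160.608
G1 X174.702 Y184.221
G0 X64.048 Y100.974
M3 S400
G1 X147.358 Y100.974 F3039
G1 X147.358 Y10.445
G1 X64.048 Y10.445
G1 X64.048 Y100.974
G0 X170.115 Y83.644
M3 S400
G1 X162.373 Y102.336 F3039
G1 X143.681 Y110.078
G1 X124.989 Y102.336
G1 X117.247 Y83.644
G1 X124.989 Y64.952
G1 X143.681 Y57.210
G1 X162.373 Y64.952
G1 X170.115 Y83.644
G0 X186.271 Y111.957
M3 S800
G1 X139.452 Y83.295 F1533
M5
G0 X0.000 Y0.000

1 u = 1 mm; y_m = 214.146 − y.

[1] `<path>` cubic bezier, #0000ff→engrave S400 F3039: (103.221,31.712) → (116.377,50.966) → (146.074,105.060) → (172.215,160.608) → (174.702,184.221)

[2] `<polygon>` rectangle, #0000ff→engrave S400 F3039: (64.048,100.974) → (147.358,100.974) → (147.358,10.445) → (64.048,10.445) → (64.048,100.974) (closed)

[3] `<circle>` circle, #0000ff→engrave S400 F3039: (170.115,83.644) → (162.373,102.336) → (143.681,110.078) → (124.989,102.336) → (117.247,83.644) → (124.989,64.952) → (143.681,57.210) → (162.373,64.952) → (170.115,83.644) (closed)

[4] `<polyline>` line segment, #ff0000→cut S800 F1533: (186.271,111.957) → (139.452,83.295)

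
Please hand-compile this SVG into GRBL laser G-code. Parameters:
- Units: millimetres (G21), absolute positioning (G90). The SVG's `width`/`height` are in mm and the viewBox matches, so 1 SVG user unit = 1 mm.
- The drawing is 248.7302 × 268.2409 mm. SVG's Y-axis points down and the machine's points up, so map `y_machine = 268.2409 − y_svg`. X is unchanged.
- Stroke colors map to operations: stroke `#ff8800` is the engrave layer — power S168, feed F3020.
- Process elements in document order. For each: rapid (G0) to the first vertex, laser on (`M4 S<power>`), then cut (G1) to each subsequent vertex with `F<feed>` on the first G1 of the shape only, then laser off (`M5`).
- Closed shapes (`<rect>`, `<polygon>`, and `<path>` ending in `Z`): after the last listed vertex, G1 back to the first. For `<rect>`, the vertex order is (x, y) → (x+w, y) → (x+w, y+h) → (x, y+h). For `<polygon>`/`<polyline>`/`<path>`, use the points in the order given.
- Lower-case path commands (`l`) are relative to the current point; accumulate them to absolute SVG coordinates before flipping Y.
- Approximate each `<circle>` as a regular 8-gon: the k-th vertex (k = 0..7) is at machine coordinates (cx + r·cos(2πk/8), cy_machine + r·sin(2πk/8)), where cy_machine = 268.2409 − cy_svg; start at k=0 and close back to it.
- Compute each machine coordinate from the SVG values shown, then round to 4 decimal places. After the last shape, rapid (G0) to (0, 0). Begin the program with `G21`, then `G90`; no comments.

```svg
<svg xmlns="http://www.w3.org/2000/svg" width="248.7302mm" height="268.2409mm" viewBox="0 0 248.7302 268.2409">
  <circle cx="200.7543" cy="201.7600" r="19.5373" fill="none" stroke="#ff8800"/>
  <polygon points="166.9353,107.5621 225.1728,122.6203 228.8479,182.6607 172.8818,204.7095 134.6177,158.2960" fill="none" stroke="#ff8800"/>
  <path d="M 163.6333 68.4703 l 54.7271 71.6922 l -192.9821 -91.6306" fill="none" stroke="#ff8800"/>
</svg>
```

G21
G90
G0 X220.2916 Y66.4809
M4 S168
G1 X214.5693 Y80.2959 F3020
G1 X200.7543 Y86.0182
G1 X186.9393 Y80.2959
G1 X181.2170 Y66.4809
G1 X186.9393 Y52.6659
G1 X200.7543 Y46.9436
G1 X214.5693 Y52.6659
G1 X220.2916 Y66.4809
M5
G0 X166.9353 Y160.6788
M4 S168
G1 X225.1728 Y145.6206 F3020
G1 X228.8479 Y85.5802
G1 X172.8818 Y63.5314
G1 X134.6177 Y109.9449
G1 X166.9353 Y160.6788
M5
G0 X163.6333 Y199.7706
M4 S168
G1 X218.3604 Y128.0784 F3020
G1 X25.3783 Y219.7090
M5
G0 X0.0000 Y0.0000

1 u = 1 mm; y_m = 268.2409 − y.

[1] `<circle>` circle, #ff8800→engrave S168 F3020: (220.2916,66.4809) → (214.5693,80.2959) → (200.7543,86.0182) → (186.9393,80.2959) → (181.2170,66.4809) → (186.9393,52.6659) → (200.7543,46.9436) → (214.5693,52.6659) → (220.2916,66.4809) (closed)

[2] `<polygon>` regular polygon, #ff8800→engrave S168 F3020: (166.9353,160.6788) → (225.1728,145.6206) → (228.8479,85.5802) → (172.8818,63.5314) → (134.6177,109.9449) → (166.9353,160.6788) (closed)

[3] `<path>` open polyline, #ff8800→engrave S168 F3020: (163.6333,199.7706) → (218.3604,128.0784) → (25.3783,219.7090)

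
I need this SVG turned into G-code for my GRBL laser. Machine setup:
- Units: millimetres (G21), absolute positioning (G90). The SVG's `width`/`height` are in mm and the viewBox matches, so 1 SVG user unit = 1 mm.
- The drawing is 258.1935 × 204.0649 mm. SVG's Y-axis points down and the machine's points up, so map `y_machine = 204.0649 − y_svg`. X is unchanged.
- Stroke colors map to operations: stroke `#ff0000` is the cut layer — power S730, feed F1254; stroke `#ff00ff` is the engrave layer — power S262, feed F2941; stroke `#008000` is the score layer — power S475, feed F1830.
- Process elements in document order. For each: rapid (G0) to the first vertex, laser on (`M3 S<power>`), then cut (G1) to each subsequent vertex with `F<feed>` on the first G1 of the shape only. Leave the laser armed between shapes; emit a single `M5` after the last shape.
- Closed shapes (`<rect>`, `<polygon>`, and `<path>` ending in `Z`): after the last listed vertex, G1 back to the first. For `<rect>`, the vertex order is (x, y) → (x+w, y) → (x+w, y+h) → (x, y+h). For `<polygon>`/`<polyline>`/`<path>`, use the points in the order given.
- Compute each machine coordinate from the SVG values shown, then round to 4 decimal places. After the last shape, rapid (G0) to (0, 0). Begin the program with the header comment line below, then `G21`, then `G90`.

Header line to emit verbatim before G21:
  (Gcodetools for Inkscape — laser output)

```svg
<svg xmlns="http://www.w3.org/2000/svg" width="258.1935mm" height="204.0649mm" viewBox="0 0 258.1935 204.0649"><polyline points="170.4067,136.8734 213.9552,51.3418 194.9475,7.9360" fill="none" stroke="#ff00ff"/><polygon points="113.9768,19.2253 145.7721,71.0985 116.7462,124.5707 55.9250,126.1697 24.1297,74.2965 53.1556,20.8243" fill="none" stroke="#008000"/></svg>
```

1 u = 1 mm; y_m = 204.0649 − y.

[1] `<polyline>` open polyline, #ff00ff→engrave S262 F2941: (170.4067,67.1915) → (213.9552,152.7231) → (194.9475,196.1289)

[2] `<polygon>` regular polygon, #008000→score S475 F1830: (113.9768,184.8396) → (145.7721,132.9664) → (116.7462,79.4942) → (55.9250,77.8952) → (24.1297,129.7684) → (53.1556,183.2406) → (113.9768,184.8396) (closed)

(Gcodetools for Inkscape — laser output)
G21
G90
G0 X170.4067 Y67.1915
M3 S262
G1 X213.9552 Y152.7231 F2941
G1 X194.9475 Y196.1289
G0 X113.9768 Y184.8396
M3 S475
G1 X145.7721 Y132.9664 F1830
G1 X116.7462 Y79.4942
G1 X55.9250 Y77.8952
G1 X24.1297 Y129.7684
G1 X53.1556 Y183.2406
G1 X113.9768 Y184.8396
M5
G0 X0.0000 Y0.0000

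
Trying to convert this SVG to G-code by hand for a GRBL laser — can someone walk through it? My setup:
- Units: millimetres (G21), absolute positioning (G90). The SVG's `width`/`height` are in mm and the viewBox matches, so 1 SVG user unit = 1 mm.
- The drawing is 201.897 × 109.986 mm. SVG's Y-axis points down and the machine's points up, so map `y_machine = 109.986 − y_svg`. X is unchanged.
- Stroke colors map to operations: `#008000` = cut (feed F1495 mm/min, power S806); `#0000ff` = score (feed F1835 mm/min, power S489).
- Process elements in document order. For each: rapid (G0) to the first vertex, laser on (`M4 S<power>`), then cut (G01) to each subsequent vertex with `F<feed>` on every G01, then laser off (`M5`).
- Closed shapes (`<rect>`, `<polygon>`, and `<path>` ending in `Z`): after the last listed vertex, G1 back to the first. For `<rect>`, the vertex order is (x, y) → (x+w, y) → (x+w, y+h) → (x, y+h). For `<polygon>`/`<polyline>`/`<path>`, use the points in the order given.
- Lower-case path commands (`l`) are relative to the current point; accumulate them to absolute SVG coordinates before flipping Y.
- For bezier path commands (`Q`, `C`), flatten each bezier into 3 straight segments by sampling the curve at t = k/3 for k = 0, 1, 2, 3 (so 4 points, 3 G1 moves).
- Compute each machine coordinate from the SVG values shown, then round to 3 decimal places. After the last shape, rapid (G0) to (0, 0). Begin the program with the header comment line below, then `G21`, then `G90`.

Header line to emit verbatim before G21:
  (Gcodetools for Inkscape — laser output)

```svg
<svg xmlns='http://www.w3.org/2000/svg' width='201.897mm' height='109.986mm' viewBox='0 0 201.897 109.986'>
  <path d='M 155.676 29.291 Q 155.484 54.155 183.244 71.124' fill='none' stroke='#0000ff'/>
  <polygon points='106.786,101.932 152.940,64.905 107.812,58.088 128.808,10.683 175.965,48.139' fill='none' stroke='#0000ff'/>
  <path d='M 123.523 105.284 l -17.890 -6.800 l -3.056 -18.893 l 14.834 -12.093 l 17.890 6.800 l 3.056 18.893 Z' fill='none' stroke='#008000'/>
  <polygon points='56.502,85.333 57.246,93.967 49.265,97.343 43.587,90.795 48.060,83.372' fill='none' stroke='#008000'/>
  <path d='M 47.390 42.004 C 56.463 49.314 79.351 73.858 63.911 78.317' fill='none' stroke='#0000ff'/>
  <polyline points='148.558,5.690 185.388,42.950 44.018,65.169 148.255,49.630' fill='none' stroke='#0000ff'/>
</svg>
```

1 u = 1 mm; y_m = 109.986 − y.

[1] `<path>` quadratic bezier, #0000ff→score S489 F1835: (155.676,80.695) → (158.654,64.996) → (167.843,51.052) → (183.244,38.862)

[2] `<polygon>` closed polygon, #0000ff→score S489 F1835: (106.786,8.054) → (152.940,45.081) → (107.812,51.898) → (128.808,99.303) → (175.965,61.847) → (106.786,8.054) (closed)

[3] `<path>` regular polygon, #008000→cut S806 F1495: (123.523,4.702) → (105.633,11.502) → (102.577,30.395) → (117.411,42.488) → (135.301,35.688) → (138.357,16.795) → (123.523,4.702) (closed)

[4] `<polygon>` regular polygon, #008000→cut S806 F1495: (56.502,24.653) → (57.246,16.019) → (49.265,12.643) → (43.587,19.191) → (48.060,26.614) → (56.502,24.653) (closed)

[5] `<path>` cubic bezier, #0000ff→score S489 F1835: (47.390,67.982) → (59.137,56.310) → (68.506,41.441) → (63.911,31.669)

[6] `<polyline>` open polyline, #0000ff→score S489 F1835: (148.558,104.296) → (185.388,67.036) → (44.018,44.817) → (148.255,60.356)

(Gcodetools for Inkscape — laser output)
G21
G90
G0 X155.676 Y80.695
M4 S489
G01 X158.654 Y64.996 F1835
G01 X167.843 Y51.052 F1835
G01 X183.244 Y38.862 F1835
M5
G0 X106.786 Y8.054
M4 S489
G01 X152.940 Y45.081 F1835
G01 X107.812 Y51.898 F1835
G01 X128.808 Y99.303 F1835
G01 X175.965 Y61.847 F1835
G01 X106.786 Y8.054 F1835
M5
G0 X123.523 Y4.702
M4 S806
G01 X105.633 Y11.502 F1495
G01 X102.577 Y30.395 F1495
G01 X117.411 Y42.488 F1495
G01 X135.301 Y35.688 F1495
G01 X138.357 Y16.795 F1495
G01 X123.523 Y4.702 F1495
M5
G0 X56.502 Y24.653
M4 S806
G01 X57.246 Y16.019 F1495
G01 X49.265 Y12.643 F1495
G01 X43.587 Y19.191 F1495
G01 X48.060 Y26.614 F1495
G01 X56.502 Y24.653 F1495
M5
G0 X47.390 Y67.982
M4 S489
G01 X59.137 Y56.310 F1835
G01 X68.506 Y41.441 F1835
G01 X63.911 Y31.669 F1835
M5
G0 X148.558 Y104.296
M4 S489
G01 X185.388 Y67.036 F1835
G01 X44.018 Y44.817 F1835
G01 X148.255 Y60.356 F1835
M5
G0 X0.000 Y0.000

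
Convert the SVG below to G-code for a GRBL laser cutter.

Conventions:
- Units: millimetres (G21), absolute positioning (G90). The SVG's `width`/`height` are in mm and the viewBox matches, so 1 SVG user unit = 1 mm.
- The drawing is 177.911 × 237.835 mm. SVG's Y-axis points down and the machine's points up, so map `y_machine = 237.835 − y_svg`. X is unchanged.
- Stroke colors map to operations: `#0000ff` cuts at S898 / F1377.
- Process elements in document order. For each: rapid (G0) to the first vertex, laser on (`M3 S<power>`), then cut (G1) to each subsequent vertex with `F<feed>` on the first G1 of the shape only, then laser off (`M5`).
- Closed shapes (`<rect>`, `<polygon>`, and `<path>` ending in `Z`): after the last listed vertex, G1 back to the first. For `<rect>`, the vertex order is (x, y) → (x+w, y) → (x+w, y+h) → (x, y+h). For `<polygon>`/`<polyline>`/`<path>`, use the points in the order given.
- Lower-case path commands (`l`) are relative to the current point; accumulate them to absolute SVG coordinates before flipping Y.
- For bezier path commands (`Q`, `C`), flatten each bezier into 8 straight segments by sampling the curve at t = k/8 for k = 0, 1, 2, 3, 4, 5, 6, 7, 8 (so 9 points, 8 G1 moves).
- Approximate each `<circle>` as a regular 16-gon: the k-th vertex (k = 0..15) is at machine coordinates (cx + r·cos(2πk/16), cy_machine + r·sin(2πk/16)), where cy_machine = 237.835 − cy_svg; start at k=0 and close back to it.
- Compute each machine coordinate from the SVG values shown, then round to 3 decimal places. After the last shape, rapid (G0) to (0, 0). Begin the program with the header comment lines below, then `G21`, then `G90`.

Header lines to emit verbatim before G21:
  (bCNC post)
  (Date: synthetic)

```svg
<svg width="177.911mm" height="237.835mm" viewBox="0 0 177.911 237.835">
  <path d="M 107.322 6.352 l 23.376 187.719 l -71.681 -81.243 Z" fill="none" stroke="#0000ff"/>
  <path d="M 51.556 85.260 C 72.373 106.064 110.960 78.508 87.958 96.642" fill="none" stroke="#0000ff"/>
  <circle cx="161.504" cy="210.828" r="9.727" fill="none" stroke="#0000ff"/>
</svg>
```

viewBox `0 0 177.911 237.835` with mm width/height → 1 unit = 1 mm. Flip: y_m = 237.835 − y_svg.

**Shape 1** — `<path>` closed polygon, stroke `#0000ff` → cut (S898, F1377). Machine vertices: (107.322,231.483) → (130.698,43.764) → (59.017,125.007) → (107.322,231.483). Closed: final G1 returns to the first vertex.

**Shape 2** — `<path>` cubic bezier, stroke `#0000ff` → cut (S898, F1377). Control points (SVG): P0=(51.556,85.260), P1=(72.373,106.064), P2=(110.960,78.508), P3=(87.958,96.642); sampled at t=k/8. Machine vertices: (51.556,152.575) → (60.040,146.857) → (69.261,144.570) → (78.287,144.613) → (86.189,145.883) → (92.037,147.278) → (94.902,147.696) → (93.852,146.035) → (87.958,141.193). Open path.

**Shape 3** — `<circle>` circle, stroke `#0000ff` → cut (S898, F1377). Machine vertices: (171.231,27.007) → (170.491,30.729) → (168.382,33.885) → (165.226,35.994) → (161.504,36.734) → (157.782,35.994) → (154.626,33.885) → (152.517,30.729) → (151.777,27.007) → (152.517,23.285) → (154.626,20.129) → (157.782,18.020) → (161.504,17.280) → (165.226,18.020) → (168.382,20.129) → (170.491,23.285) → (171.231,27.007). Closed: final G1 returns to the first vertex.

(bCNC post)
(Date: synthetic)
G21
G90
G0 X107.322 Y231.483
M3 S898
G1 X130.698 Y43.764 F1377
G1 X59.017 Y125.007
G1 X107.322 Y231.483
M5
G0 X51.556 Y152.575
M3 S898
G1 X60.040 Y146.857 F1377
G1 X69.261 Y144.570
G1 X78.287 Y144.613
G1 X86.189 Y145.883
G1 X92.037 Y147.278
G1 X94.902 Y147.696
G1 X93.852 Y146.035
G1 X87.958 Y141.193
M5
G0 X171.231 Y27.007
M3 S898
G1 X170.491 Y30.729 F1377
G1 X168.382 Y33.885
G1 X165.226 Y35.994
G1 X161.504 Y36.734
G1 X157.782 Y35.994
G1 X154.626 Y33.885
G1 X152.517 Y30.729
G1 X151.777 Y27.007
G1 X152.517 Y23.285
G1 X154.626 Y20.129
G1 X157.782 Y18.020
G1 X161.504 Y17.280
G1 X165.226 Y18.020
G1 X168.382 Y20.129
G1 X170.491 Y23.285
G1 X171.231 Y27.007
M5
G0 X0.000 Y0.000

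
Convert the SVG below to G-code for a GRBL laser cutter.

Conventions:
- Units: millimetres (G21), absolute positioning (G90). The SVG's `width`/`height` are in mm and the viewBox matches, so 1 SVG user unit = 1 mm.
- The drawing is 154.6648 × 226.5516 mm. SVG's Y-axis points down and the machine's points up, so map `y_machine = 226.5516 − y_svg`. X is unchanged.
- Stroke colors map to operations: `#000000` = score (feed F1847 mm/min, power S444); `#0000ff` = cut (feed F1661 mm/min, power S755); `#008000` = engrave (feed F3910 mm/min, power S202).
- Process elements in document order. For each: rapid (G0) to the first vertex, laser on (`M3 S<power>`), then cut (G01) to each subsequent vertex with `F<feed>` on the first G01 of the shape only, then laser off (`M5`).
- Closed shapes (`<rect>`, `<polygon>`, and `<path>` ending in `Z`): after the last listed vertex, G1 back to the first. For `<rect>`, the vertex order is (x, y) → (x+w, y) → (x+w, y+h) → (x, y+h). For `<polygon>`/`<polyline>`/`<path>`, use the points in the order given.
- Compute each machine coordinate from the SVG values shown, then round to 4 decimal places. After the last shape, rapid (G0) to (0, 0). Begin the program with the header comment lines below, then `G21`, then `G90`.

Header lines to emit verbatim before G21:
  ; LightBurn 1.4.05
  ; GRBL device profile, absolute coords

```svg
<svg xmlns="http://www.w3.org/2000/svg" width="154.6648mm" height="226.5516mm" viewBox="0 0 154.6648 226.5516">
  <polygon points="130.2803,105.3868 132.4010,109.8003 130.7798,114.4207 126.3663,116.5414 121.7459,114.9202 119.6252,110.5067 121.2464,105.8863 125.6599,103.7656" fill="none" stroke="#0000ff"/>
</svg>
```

Since the viewBox matches the mm dimensions, user units are millimetres directly. The only transform is the Y-flip y_m = 226.5516 − y_svg.

Shape 1 is a regular polygon drawn with `<polygon>`. Its stroke #0000ff means cut at S755, F1661. After flipping Y the toolpath is (130.2803,121.1648) → (132.4010,116.7513) → (130.7798,112.1309) → (126.3663,110.0102) → (121.7459,111.6314) → (119.6252,116.0449) → (121.2464,120.6653) → (125.6599,122.7860) → (130.2803,121.1648), returning to the start.

; LightBurn 1.4.05
; GRBL device profile, absolute coords
G21
G90
G0 X130.2803 Y121.1648
M3 S755
G01 X132.4010 Y116.7513 F1661
G01 X130.7798 Y112.1309
G01 X126.3663 Y110.0102
G01 X121.7459 Y111.6314
G01 X119.6252 Y116.0449
G01 X121.2464 Y120.6653
G01 X125.6599 Y122.7860
G01 X130.2803 Y121.1648
M5
G0 X0.0000 Y0.0000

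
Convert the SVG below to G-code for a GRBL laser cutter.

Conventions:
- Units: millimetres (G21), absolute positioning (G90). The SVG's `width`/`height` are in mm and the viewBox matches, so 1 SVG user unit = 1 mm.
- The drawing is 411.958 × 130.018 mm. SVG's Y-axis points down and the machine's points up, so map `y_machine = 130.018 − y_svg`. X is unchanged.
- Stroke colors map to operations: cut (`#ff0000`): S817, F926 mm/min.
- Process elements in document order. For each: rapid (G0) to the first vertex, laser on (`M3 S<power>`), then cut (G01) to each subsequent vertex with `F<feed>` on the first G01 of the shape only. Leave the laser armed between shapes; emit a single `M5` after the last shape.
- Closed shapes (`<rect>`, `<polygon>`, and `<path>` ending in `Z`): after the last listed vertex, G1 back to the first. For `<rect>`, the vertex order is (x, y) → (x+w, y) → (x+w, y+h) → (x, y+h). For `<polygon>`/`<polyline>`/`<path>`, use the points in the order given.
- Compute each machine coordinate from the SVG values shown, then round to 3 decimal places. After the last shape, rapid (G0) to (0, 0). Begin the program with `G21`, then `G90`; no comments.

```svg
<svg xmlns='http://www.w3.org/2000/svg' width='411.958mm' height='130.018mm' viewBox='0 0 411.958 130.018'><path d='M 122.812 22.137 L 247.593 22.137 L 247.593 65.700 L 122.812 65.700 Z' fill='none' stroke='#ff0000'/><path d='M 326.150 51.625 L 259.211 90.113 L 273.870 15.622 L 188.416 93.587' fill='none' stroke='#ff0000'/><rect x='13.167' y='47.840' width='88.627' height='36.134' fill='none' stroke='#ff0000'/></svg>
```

viewBox `0 0 411.958 130.018` with mm width/height → 1 unit = 1 mm. Flip: y_m = 130.018 − y_svg.

**Shape 1** — `<path>` rectangle, stroke `#ff0000` → cut (S817, F926). Machine vertices: (122.812,107.881) → (247.593,107.881) → (247.593,64.318) → (122.812,64.318) → (122.812,107.881). Closed: final G1 returns to the first vertex.

**Shape 2** — `<path>` open polyline, stroke `#ff0000` → cut (S817, F926). Machine vertices: (326.150,78.393) → (259.211,39.905) → (273.870,114.396) → (188.416,36.431). Open path.

**Shape 3** — `<rect>` rectangle, stroke `#ff0000` → cut (S817, F926). Machine vertices: (13.167,82.178) → (101.794,82.178) → (101.794,46.044) → (13.167,46.044) → (13.167,82.178). Closed: final G1 returns to the first vertex.

G21
G90
G0 X122.812 Y107.881
M3 S817
G01 X247.593 Y107.881 F926
G01 X247.593 Y64.318
G01 X122.812 Y64.318
G01 X122.812 Y107.881
G0 X326.150 Y78.393
M3 S817
G01 X259.211 Y39.905 F926
G01 X273.870 Y114.396
G01 X188.416 Y36.431
G0 X13.167 Y82.178
M3 S817
G01 X101.794 Y82.178 F926
G01 X101.794 Y46.044
G01 X13.167 Y46.044
G01 X13.167 Y82.178
M5
G0 X0.000 Y0.000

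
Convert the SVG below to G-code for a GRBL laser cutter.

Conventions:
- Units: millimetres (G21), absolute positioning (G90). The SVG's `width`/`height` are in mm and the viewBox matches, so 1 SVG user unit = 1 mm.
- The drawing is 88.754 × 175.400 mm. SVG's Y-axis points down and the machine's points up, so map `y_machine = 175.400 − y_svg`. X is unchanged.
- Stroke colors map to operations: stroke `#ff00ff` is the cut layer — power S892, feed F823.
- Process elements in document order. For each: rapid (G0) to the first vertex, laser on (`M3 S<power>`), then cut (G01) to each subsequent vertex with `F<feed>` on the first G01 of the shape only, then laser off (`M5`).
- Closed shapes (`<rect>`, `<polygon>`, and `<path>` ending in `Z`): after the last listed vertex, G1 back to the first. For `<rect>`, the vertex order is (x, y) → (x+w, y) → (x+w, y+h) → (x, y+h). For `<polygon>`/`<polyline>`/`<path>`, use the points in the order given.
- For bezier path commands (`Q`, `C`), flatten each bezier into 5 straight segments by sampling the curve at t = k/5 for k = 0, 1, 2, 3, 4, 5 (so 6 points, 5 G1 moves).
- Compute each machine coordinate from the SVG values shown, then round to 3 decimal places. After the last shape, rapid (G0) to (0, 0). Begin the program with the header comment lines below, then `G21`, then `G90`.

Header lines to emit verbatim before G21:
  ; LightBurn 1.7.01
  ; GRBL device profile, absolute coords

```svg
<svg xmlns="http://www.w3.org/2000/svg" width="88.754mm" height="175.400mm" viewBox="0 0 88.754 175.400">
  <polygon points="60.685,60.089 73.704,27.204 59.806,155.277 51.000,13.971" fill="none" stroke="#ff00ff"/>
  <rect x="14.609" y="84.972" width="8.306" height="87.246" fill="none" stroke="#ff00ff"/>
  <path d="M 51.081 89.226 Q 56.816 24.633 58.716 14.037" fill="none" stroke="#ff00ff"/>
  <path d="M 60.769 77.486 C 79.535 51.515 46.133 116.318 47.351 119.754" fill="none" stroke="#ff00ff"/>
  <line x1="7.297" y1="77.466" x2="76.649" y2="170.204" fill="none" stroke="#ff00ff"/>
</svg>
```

viewBox `0 0 88.754 175.400` with mm width/height → 1 unit = 1 mm. Flip: y_m = 175.400 − y_svg.

**Shape 1** — `<polygon>` closed polygon, stroke `#ff00ff` → cut (S892, F823). Machine vertices: (60.685,115.311) → (73.704,148.196) → (59.806,20.123) → (51.000,161.429) → (60.685,115.311). Closed: final G1 returns to the first vertex.

**Shape 2** — `<rect>` rectangle, stroke `#ff00ff` → cut (S892, F823). Machine vertices: (14.609,90.428) → (22.915,90.428) → (22.915,3.182) → (14.609,3.182) → (14.609,90.428). Closed: final G1 returns to the first vertex.

**Shape 3** — `<path>` quadratic bezier, stroke `#ff00ff` → cut (S892, F823). Control points (SVG): P0=(51.081,89.226), P1=(56.816,24.633), P2=(58.716,14.037); sampled at t=k/5. Machine vertices: (51.081,86.174) → (53.222,109.851) → (55.055,129.209) → (56.582,144.247) → (57.803,154.965) → (58.716,161.363). Open path.

**Shape 4** — `<path>` cubic bezier, stroke `#ff00ff` → cut (S892, F823). Control points (SVG): P0=(60.769,77.486), P1=(79.535,51.515), P2=(46.133,116.318), P3=(47.351,119.754); sampled at t=k/5. Machine vertices: (60.769,97.914) → (66.463,103.821) → (63.802,95.245) → (56.953,79.488) → (50.080,63.855) → (47.351,55.646). Open path.

**Shape 5** — `<line>` line segment, stroke `#ff00ff` → cut (S892, F823). Machine vertices: (7.297,97.934) → (76.649,5.196). Open path.

; LightBurn 1.7.01
; GRBL device profile, absolute coords
G21
G90
G0 X60.685 Y115.311
M3 S892
G01 X73.704 Y148.196 F823
G01 X59.806 Y20.123
G01 X51.000 Y161.429
G01 X60.685 Y115.311
M5
G0 X14.609 Y90.428
M3 S892
G01 X22.915 Y90.428 F823
G01 X22.915 Y3.182
G01 X14.609 Y3.182
G01 X14.609 Y90.428
M5
G0 X51.081 Y86.174
M3 S892
G01 X53.222 Y109.851 F823
G01 X55.055 Y129.209
G01 X56.582 Y144.247
G01 X57.803 Y154.965
G01 X58.716 Y161.363
M5
G0 X60.769 Y97.914
M3 S892
G01 X66.463 Y103.821 F823
G01 X63.802 Y95.245
G01 X56.953 Y79.488
G01 X50.080 Y63.855
G01 X47.351 Y55.646
M5
G0 X7.297 Y97.934
M3 S892
G01 X76.649 Y5.196 F823
M5
G0 X0.000 Y0.000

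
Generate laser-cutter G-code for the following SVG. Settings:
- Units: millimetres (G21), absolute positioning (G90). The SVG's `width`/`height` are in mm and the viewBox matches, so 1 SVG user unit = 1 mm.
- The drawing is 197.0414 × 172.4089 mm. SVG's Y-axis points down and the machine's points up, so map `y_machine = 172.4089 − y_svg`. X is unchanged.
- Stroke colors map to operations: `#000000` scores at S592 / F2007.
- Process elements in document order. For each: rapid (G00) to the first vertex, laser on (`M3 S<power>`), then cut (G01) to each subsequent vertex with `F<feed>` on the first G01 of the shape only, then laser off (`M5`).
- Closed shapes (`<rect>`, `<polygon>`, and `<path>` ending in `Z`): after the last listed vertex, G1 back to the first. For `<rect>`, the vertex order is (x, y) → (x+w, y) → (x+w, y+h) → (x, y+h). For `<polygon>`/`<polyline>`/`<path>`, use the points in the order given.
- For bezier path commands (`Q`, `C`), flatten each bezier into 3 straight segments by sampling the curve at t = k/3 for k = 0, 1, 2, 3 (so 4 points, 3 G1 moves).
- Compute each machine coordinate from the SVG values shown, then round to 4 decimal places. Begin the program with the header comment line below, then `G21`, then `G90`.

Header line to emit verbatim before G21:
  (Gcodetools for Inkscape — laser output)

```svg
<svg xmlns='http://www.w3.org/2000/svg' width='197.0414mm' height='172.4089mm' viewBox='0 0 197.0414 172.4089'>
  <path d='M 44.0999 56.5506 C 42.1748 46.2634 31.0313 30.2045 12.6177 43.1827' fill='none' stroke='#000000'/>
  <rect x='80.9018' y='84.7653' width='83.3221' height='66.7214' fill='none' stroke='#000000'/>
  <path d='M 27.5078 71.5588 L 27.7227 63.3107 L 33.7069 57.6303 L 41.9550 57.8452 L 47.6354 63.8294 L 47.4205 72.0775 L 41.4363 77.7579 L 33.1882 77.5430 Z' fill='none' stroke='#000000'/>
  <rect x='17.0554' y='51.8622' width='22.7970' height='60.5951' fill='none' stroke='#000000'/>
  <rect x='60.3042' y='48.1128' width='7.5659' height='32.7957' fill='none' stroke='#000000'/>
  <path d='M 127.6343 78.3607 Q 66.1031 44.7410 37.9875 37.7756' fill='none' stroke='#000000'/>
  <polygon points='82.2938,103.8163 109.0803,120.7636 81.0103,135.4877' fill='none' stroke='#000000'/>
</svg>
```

Since the viewBox matches the mm dimensions, user units are millimetres directly. The only transform is the Y-flip y_m = 172.4089 − y_svg.

Shape 1 is a cubic bezier drawn with `<path>`. Its stroke #000000 means score at S592, F2007. After flipping Y the toolpath is (44.0999,115.8583) → (39.1742,126.7802) → (28.5358,133.8146) → (12.6177,129.2262).

Shape 2 is a rectangle drawn with `<rect>`. Its stroke #000000 means score at S592, F2007. After flipping Y the toolpath is (80.9018,87.6436) → (164.2239,87.6436) → (164.2239,20.9222) → (80.9018,20.9222) → (80.9018,87.6436), returning to the start.

Shape 3 is a regular polygon drawn with `<path>`. Its stroke #000000 means score at S592, F2007. After flipping Y the toolpath is (27.5078,100.8501) → (27.7227,109.0982) → (33.7069,114.7786) → (41.9550,114.5637) → (47.6354,108.5795) → (47.4205,100.3314) → (41.4363,94.6510) → (33.1882,94.8659) → (27.5078,100.8501), returning to the start.

Shape 4 is a rectangle drawn with `<rect>`. Its stroke #000000 means score at S592, F2007. After flipping Y the toolpath is (17.0554,120.5467) → (39.8524,120.5467) → (39.8524,59.9516) → (17.0554,59.9516) → (17.0554,120.5467), returning to the start.

Shape 5 is a rectangle drawn with `<rect>`. Its stroke #000000 means score at S592, F2007. After flipping Y the toolpath is (60.3042,124.2961) → (67.8701,124.2961) → (67.8701,91.5004) → (60.3042,91.5004) → (60.3042,124.2961), returning to the start.

Shape 6 is a quadratic bezier drawn with `<path>`. Its stroke #000000 means score at S592, F2007. After flipping Y the toolpath is (127.6343,94.0482) → (90.3263,113.4997) → (60.4441,127.0281) → (37.9875,134.6333).

Shape 7 is a regular polygon drawn with `<polygon>`. Its stroke #000000 means score at S592, F2007. After flipping Y the toolpath is (82.2938,68.5926) → (109.0803,51.6453) → (81.0103,36.9212) → (82.2938,68.5926), returning to the start.

(Gcodetools for Inkscape — laser output)
G21
G90
G00 X44.0999 Y115.8583
M3 S592
G01 X39.1742 Y126.7802 F2007
G01 X28.5358 Y133.8146
G01 X12.6177 Y129.2262
M5
G00 X80.9018 Y87.6436
M3 S592
G01 X164.2239 Y87.6436 F2007
G01 X164.2239 Y20.9222
G01 X80.9018 Y20.9222
G01 X80.9018 Y87.6436
M5
G00 X27.5078 Y100.8501
M3 S592
G01 X27.7227 Y109.0982 F2007
G01 X33.7069 Y114.7786
G01 X41.9550 Y114.5637
G01 X47.6354 Y108.5795
G01 X47.4205 Y100.3314
G01 X41.4363 Y94.6510
G01 X33.1882 Y94.8659
G01 X27.5078 Y100.8501
M5
G00 X17.0554 Y120.5467
M3 S592
G01 X39.8524 Y120.5467 F2007
G01 X39.8524 Y59.9516
G01 X17.0554 Y59.9516
G01 X17.0554 Y120.5467
M5
G00 X60.3042 Y124.2961
M3 S592
G01 X67.8701 Y124.2961 F2007
G01 X67.8701 Y91.5004
G01 X60.3042 Y91.5004
G01 X60.3042 Y124.2961
M5
G00 X127.6343 Y94.0482
M3 S592
G01 X90.3263 Y113.4997 F2007
G01 X60.4441 Y127.0281
G01 X37.9875 Y134.6333
M5
G00 X82.2938 Y68.5926
M3 S592
G01 X109.0803 Y51.6453 F2007
G01 X81.0103 Y36.9212
G01 X82.2938 Y68.5926
M5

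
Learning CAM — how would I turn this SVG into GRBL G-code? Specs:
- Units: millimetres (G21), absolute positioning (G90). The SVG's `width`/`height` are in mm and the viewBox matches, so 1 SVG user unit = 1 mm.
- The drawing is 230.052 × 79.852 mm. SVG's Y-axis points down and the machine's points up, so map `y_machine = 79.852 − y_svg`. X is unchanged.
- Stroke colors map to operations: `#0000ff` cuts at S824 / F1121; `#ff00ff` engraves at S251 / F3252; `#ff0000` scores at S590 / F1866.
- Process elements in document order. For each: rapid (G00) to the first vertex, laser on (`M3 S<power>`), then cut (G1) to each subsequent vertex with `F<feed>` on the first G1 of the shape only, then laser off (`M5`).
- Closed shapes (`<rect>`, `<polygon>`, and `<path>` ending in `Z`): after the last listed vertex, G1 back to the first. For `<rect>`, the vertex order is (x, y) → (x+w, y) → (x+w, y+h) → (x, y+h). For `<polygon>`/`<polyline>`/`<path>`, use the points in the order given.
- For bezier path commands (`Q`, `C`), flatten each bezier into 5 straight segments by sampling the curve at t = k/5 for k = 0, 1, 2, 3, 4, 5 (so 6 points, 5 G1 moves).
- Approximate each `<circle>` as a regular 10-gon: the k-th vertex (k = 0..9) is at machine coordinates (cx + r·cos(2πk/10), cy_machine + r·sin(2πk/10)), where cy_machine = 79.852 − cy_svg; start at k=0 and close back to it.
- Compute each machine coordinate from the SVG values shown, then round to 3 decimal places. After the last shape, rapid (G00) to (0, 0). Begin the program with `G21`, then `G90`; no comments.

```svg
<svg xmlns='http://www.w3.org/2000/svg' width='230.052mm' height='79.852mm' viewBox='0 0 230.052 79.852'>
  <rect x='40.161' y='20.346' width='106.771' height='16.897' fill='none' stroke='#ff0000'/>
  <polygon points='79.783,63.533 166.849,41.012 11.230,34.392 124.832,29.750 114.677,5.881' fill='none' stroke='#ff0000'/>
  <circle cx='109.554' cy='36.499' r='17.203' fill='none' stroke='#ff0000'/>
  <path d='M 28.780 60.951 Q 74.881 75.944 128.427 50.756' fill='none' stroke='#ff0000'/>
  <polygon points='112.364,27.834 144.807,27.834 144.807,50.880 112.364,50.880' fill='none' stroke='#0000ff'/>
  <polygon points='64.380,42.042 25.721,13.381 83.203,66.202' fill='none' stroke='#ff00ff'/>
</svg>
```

G21
G90
G00 X40.161 Y59.506
M3 S590
G1 X146.932 Y59.506 F1866
G1 X146.932 Y42.609
G1 X40.161 Y42.609
G1 X40.161 Y59.506
M5
G00 X79.783 Y16.319
M3 S590
G1 X166.849 Y38.840 F1866
G1 X11.230 Y45.460
G1 X124.832 Y50.102
G1 X114.677 Y73.971
G1 X79.783 Y16.319
M5
G00 X126.757 Y43.353
M3 S590
G1 X123.472 Y53.465 F1866
G1 X114.870 Y59.714
G1 X104.238 Y59.714
G1 X95.636 Y53.465
G1 X92.351 Y43.353
G1 X95.636 Y33.241
G1 X104.238 Y26.992
G1 X114.870 Y26.992
G1 X123.472 Y33.241
G1 X126.757 Y43.353
M5
G00 X28.780 Y18.901
M3 S590
G1 X47.518 Y14.511 F1866
G1 X66.852 Y13.336
G1 X86.781 Y15.375
G1 X107.306 Y20.628
G1 X128.427 Y29.096
M5
G00 X112.364 Y52.018
M3 S824
G1 X144.807 Y52.018 F1121
G1 X144.807 Y28.972
G1 X112.364 Y28.972
G1 X112.364 Y52.018
M5
G00 X64.380 Y37.810
M3 S251
G1 X25.721 Y66.471 F3252
G1 X83.203 Y13.650
G1 X64.380 Y37.810
M5
G00 X0.000 Y0.000

viewBox `0 0 230.052 79.852` with mm width/height → 1 unit = 1 mm. Flip: y_m = 79.852 − y_svg.

**Shape 1** — `<rect>` rectangle, stroke `#ff0000` → score (S590, F1866). Machine vertices: (40.161,59.506) → (146.932,59.506) → (146.932,42.609) → (40.161,42.609) → (40.161,59.506). Closed: final G1 returns to the first vertex.

**Shape 2** — `<polygon>` closed polygon, stroke `#ff0000` → score (S590, F1866). Machine vertices: (79.783,16.319) → (166.849,38.840) → (11.230,45.460) → (124.832,50.102) → (114.677,73.971) → (79.783,16.319). Closed: final G1 returns to the first vertex.

**Shape 3** — `<circle>` circle, stroke `#ff0000` → score (S590, F1866). Machine vertices: (126.757,43.353) → (123.472,53.465) → (114.870,59.714) → (104.238,59.714) → (95.636,53.465) → (92.351,43.353) → (95.636,33.241) → (104.238,26.992) → (114.870,26.992) → (123.472,33.241) → (126.757,43.353). Closed: final G1 returns to the first vertex.

**Shape 4** — `<path>` quadratic bezier, stroke `#ff0000` → score (S590, F1866). Control points (SVG): P0=(28.780,60.951), P1=(74.881,75.944), P2=(128.427,50.756); sampled at t=k/5. Machine vertices: (28.780,18.901) → (47.518,14.511) → (66.852,13.336) → (86.781,15.375) → (107.306,20.628) → (128.427,29.096). Open path.

**Shape 5** — `<polygon>` rectangle, stroke `#0000ff` → cut (S824, F1121). Machine vertices: (112.364,52.018) → (144.807,52.018) → (144.807,28.972) → (112.364,28.972) → (112.364,52.018). Closed: final G1 returns to the first vertex.

**Shape 6** — `<polygon>` closed polygon, stroke `#ff00ff` → engrave (S251, F3252). Machine vertices: (64.380,37.810) → (25.721,66.471) → (83.203,13.650) → (64.380,37.810). Closed: final G1 returns to the first vertex.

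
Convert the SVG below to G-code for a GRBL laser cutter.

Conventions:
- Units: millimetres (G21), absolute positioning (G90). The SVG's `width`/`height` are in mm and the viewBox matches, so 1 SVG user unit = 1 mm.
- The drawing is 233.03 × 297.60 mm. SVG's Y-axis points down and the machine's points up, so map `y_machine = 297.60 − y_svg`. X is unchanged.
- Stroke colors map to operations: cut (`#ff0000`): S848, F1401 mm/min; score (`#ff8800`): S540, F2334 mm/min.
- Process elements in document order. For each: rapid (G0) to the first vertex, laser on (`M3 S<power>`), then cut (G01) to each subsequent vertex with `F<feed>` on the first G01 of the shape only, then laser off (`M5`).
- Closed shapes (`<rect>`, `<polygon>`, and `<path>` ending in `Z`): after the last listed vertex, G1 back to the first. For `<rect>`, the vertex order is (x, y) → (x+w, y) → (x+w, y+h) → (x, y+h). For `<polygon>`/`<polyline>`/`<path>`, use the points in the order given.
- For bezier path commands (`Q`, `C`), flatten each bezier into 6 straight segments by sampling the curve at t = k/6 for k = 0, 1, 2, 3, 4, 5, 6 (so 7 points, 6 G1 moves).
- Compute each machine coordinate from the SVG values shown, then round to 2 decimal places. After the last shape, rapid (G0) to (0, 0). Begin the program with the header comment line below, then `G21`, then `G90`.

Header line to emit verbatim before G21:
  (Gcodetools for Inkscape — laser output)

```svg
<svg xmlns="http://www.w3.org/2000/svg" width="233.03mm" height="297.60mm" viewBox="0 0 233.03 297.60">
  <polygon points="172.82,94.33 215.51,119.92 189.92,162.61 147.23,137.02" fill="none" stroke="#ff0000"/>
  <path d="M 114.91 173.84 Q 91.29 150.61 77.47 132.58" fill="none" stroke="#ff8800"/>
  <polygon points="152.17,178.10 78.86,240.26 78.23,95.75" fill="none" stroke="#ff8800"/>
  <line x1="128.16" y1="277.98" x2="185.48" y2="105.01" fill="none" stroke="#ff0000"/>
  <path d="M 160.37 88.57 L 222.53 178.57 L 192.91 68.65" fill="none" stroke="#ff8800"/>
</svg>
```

1 u = 1 mm; y_m = 297.60 − y.

[1] `<polygon>` regular polygon, #ff0000→cut S848 F1401: (172.82,203.27) → (215.51,177.68) → (189.92,134.99) → (147.23,160.58) → (172.82,203.27) (closed)

[2] `<path>` quadratic bezier, #ff8800→score S540 F2334: (114.91,123.76) → (107.31,131.36) → (100.25,138.67) → (93.74,145.69) → (87.77,152.42) → (82.35,158.87) → (77.47,165.02)

[3] `<polygon>` closed polygon, #ff8800→score S540 F2334: (152.17,119.50) → (78.86,57.34) → (78.23,201.85) → (152.17,119.50) (closed)

[4] `<line>` line segment, #ff0000→cut S848 F1401: (128.16,19.62) → (185.48,192.59)

[5] `<path>` open polyline, #ff8800→score S540 F2334: (160.37,209.03) → (222.53,119.03) → (192.91,228.95)

(Gcodetools for Inkscape — laser output)
G21
G90
G0 X172.82 Y203.27
M3 S848
G01 X215.51 Y177.68 F1401
G01 X189.92 Y134.99
G01 X147.23 Y160.58
G01 X172.82 Y203.27
M5
G0 X114.91 Y123.76
M3 S540
G01 X107.31 Y131.36 F2334
G01 X100.25 Y138.67
G01 X93.74 Y145.69
G01 X87.77 Y152.42
G01 X82.35 Y158.87
G01 X77.47 Y165.02
M5
G0 X152.17 Y119.50
M3 S540
G01 X78.86 Y57.34 F2334
G01 X78.23 Y201.85
G01 X152.17 Y119.50
M5
G0 X128.16 Y19.62
M3 S848
G01 X185.48 Y192.59 F1401
M5
G0 X160.37 Y209.03
M3 S540
G01 X222.53 Y119.03 F2334
G01 X192.91 Y228.95
M5
G0 X0.00 Y0.00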